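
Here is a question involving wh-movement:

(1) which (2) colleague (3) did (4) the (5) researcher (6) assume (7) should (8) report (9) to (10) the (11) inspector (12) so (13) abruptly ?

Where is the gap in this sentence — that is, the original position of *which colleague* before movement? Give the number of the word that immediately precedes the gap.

Underlying clause: The researcher did assume which colleague should report to the inspector so abruptly.
The filler 'which colleague' is interpreted as the subject of the clause embedded under 'assume'. Fronting leaves a gap immediately after 'assume':
Which colleague did the researcher assume ___ should report to the inspector so abruptly?
'assume' is word 6.

6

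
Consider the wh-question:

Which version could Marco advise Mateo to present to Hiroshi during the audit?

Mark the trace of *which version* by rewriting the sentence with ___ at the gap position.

Which version could Marco advise Mateo to present ___ to Hiroshi during the audit?

In situ: Marco could advise Mateo to present which version to Hiroshi during the audit.
'which version' is the direct object of 'present'. The gap is right after 'present'.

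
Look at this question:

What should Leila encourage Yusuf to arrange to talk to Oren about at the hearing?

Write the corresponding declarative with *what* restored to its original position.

Leila should encourage Yusuf to arrange to talk to Oren about what at the hearing.

'what' functions as the object of the preposition 'about'. It moves to the left edge, and the trace sits right after 'about':
What should Leila encourage Yusuf to arrange to talk to Oren about ___ at the hearing?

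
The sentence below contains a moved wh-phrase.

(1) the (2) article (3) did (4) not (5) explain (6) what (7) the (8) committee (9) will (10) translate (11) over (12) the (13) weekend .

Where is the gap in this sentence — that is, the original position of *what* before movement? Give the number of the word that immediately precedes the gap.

Before movement: The committee will translate what over the weekend.
'what' functions as the direct object of 'translate'. Wh-movement fronts it, leaving a gap right after 'translate':
The article did not explain what the committee will translate ___ over the weekend.
'translate' is word 10.

10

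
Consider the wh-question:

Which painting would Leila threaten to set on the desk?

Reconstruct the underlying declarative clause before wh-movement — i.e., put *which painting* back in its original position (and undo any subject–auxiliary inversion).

'which painting' functions as the direct object of 'set'. Wh-movement fronts it, leaving a gap right after 'set':
Which painting would Leila threaten to set ___ on the desk?

Leila would threaten to set which painting on the desk.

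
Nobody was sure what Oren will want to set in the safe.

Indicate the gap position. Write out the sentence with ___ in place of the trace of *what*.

In situ: Oren will want to set what in the safe.
The filler 'what' is interpreted as the direct object of 'set'. The gap is right after 'set'.

Nobody was sure what Oren will want to set ___ in the safe.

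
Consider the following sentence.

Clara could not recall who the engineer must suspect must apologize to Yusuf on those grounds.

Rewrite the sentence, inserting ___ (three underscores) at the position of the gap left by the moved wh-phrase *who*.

Clara could not recall who the engineer must suspect ___ must apologize to Yusuf on those grounds.

Underlying clause: The engineer must suspect who must apologize to Yusuf on those grounds.
The filler 'who' is interpreted as the subject of the clause embedded under 'suspect'. The gap is right after 'suspect'.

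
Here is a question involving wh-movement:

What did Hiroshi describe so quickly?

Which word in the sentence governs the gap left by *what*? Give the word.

describe

Underlying clause: Hiroshi did describe what so quickly.
The filler 'what' is interpreted as the direct object of 'describe'. Wh-movement fronts it, leaving a gap right after 'describe':
What did Hiroshi describe ___ so quickly?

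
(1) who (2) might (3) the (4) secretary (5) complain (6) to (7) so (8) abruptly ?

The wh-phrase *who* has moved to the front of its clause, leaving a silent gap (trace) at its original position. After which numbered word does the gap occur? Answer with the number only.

Before movement: The secretary might complain to who so abruptly.
'who' functions as the object of the preposition 'to'. Wh-movement fronts it, leaving a gap right after 'to':
Who might the secretary complain to ___ so abruptly?
'to' is word 6.

6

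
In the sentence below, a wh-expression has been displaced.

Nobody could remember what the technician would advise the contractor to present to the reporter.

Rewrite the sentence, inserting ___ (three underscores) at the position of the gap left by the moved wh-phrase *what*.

Nobody could remember what the technician would advise the contractor to present ___ to the reporter.

Before movement: The technician would advise the contractor to present what to the reporter.
'what' is the direct object of 'present'. The gap is right after 'present'.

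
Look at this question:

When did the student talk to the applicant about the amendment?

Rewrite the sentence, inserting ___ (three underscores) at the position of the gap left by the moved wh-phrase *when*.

Underlying clause: The student did talk to the applicant about the amendment when.
'when' functions as the temporal adjunct. The gap is right after 'amendment'.

When did the student talk to the applicant about the amendment ___?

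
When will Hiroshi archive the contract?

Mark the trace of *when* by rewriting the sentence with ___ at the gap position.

When will Hiroshi archive the contract ___?

Underlying clause: Hiroshi will archive the contract when.
'when' functions as the temporal adjunct. The gap is right after 'contract'.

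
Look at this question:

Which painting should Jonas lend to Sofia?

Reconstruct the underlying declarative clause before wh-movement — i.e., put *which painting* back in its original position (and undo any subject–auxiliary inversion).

Jonas should lend which painting to Sofia.

'which painting' functions as the direct object of 'lend'. Fronting leaves a gap immediately after 'lend':
Which painting should Jonas lend ___ to Sofia?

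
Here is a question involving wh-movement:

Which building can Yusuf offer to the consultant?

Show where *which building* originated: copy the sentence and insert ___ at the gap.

Which building can Yusuf offer ___ to the consultant?

Pre-movement form: Yusuf can offer which building to the consultant.
The filler 'which building' is interpreted as the direct object of 'offer'. The gap is right after 'offer'.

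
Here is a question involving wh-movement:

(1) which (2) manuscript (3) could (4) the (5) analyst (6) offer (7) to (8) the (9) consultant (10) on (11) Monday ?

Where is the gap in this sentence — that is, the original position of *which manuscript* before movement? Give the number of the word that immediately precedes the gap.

Pre-movement form: The analyst could offer which manuscript to the consultant on Monday.
'which manuscript' functions as the direct object of 'offer'. Fronting leaves a gap immediately after 'offer':
Which manuscript could the analyst offer ___ to the consultant on Monday?
'offer' is word 6.

6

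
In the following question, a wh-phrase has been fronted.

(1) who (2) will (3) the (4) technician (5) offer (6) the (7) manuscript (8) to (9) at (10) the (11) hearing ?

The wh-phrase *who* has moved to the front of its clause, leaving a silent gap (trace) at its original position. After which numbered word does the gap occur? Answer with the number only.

8

Pre-movement form: The technician will offer the manuscript to who at the hearing.
'who' is the object of the preposition 'to' (recipient of 'offer'). It moves to the left edge, and the trace sits right after 'to':
Who will the technician offer the manuscript to ___ at the hearing?
'to' is word 8.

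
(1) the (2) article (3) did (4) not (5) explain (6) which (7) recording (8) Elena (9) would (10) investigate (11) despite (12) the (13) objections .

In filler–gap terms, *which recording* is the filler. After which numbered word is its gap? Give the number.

10

Underlying clause: Elena would investigate which recording despite the objections.
The filler 'which recording' is interpreted as the direct object of 'investigate'. It moves to the left edge, and the trace sits right after 'investigate':
The article did not explain which recording Elena would investigate ___ despite the objections.
'investigate' is word 10.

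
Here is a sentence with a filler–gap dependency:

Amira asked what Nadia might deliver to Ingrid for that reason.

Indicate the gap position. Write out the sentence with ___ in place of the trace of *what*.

Pre-movement form: Nadia might deliver what to Ingrid for that reason.
The filler 'what' is interpreted as the direct object of 'deliver'. The gap is right after 'deliver'.

Amira asked what Nadia might deliver ___ to Ingrid for that reason.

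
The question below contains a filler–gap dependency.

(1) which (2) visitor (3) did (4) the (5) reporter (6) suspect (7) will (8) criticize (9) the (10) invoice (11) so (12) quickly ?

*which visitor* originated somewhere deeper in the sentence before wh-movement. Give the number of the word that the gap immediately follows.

Before movement: The reporter did suspect which visitor will criticize the invoice so quickly.
The filler 'which visitor' is interpreted as the subject of the clause embedded under 'suspect'. It moves to the left edge, and the trace sits right after 'suspect':
Which visitor did the reporter suspect ___ will criticize the invoice so quickly?
'suspect' is word 6.

6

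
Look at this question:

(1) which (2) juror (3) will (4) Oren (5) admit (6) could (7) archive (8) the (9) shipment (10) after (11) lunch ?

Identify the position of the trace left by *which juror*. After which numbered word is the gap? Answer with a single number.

In situ: Oren will admit which juror could archive the shipment after lunch.
The filler 'which juror' is interpreted as the subject of the clause embedded under 'admit'. It moves to the left edge, and the trace sits right after 'admit':
Which juror will Oren admit ___ could archive the shipment after lunch?
'admit' is word 5.

5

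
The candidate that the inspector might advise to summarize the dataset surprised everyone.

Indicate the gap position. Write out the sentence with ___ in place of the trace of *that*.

'that' functions as the direct object of 'advise'. The gap is right after 'advise'.

The candidate that the inspector might advise ___ to summarize the dataset surprised everyone.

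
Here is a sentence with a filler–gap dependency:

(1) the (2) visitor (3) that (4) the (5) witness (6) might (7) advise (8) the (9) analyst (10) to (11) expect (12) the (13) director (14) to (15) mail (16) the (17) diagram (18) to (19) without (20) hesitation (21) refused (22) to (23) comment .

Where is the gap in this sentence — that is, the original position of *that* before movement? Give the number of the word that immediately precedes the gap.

18

The filler 'that' is interpreted as the object of the preposition 'to' (recipient of 'mail'). Fronting leaves a gap immediately after 'to':
The visitor that the witness might advise the analyst to expect the director to mail the diagram to ___ without hesitation refused to comment.
'to' is word 18.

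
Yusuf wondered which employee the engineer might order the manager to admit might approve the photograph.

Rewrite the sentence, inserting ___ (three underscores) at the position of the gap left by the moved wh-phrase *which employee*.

Yusuf wondered which employee the engineer might order the manager to admit ___ might approve the photograph.

In situ: The engineer might order the manager to admit which employee might approve the photograph.
The filler 'which employee' is interpreted as the subject of the clause embedded under 'admit'. The gap is right after 'admit'.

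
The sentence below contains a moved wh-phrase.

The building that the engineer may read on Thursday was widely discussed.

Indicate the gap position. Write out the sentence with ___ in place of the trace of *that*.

'that' is the direct object of 'read'. The gap is right after 'read'.

The building that the engineer may read ___ on Thursday was widely discussed.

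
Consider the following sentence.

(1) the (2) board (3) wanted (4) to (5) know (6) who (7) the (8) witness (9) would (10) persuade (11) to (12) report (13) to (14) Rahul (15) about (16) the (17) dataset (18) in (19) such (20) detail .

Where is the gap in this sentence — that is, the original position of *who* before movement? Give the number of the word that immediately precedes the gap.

Pre-movement form: The witness would persuade who to report to Rahul about the dataset in such detail.
'who' is the direct object of 'persuade'. It moves to the left edge, and the trace sits right after 'persuade':
The board wanted to know who the witness would persuade ___ to report to Rahul about the dataset in such detail.
'persuade' is word 10.

10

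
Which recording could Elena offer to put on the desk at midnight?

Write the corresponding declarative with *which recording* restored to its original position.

'which recording' functions as the direct object of 'put'. Fronting leaves a gap immediately after 'put':
Which recording could Elena offer to put ___ on the desk at midnight?

Elena could offer to put which recording on the desk at midnight.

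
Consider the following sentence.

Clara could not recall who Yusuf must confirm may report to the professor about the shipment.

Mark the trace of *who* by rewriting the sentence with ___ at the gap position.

Before movement: Yusuf must confirm who may report to the professor about the shipment.
'who' is the subject of the clause embedded under 'confirm'. The gap is right after 'confirm'.

Clara could not recall who Yusuf must confirm ___ may report to the professor about the shipment.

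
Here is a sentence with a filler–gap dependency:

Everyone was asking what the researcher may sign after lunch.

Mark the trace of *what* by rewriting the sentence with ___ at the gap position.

Underlying clause: The researcher may sign what after lunch.
The filler 'what' is interpreted as the direct object of 'sign'. The gap is right after 'sign'.

Everyone was asking what the researcher may sign ___ after lunch.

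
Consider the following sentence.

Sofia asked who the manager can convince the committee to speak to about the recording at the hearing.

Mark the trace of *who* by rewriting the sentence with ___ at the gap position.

In situ: The manager can convince the committee to speak to who about the recording at the hearing.
The filler 'who' is interpreted as the object of the preposition 'to'. The gap is right after 'to'.

Sofia asked who the manager can convince the committee to speak to ___ about the recording at the hearing.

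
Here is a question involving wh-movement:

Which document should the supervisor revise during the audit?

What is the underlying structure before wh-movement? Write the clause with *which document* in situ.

The supervisor should revise which document during the audit.

'which document' functions as the direct object of 'revise'. It moves to the left edge, and the trace sits right after 'revise':
Which document should the supervisor revise ___ during the audit?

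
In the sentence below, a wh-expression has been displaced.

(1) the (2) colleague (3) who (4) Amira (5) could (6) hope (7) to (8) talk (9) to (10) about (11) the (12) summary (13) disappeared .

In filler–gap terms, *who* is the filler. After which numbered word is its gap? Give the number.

The filler 'who' is interpreted as the object of the preposition 'to'. Fronting leaves a gap immediately after 'to':
The colleague who Amira could hope to talk to ___ about the summary disappeared.
'to' is word 9.

9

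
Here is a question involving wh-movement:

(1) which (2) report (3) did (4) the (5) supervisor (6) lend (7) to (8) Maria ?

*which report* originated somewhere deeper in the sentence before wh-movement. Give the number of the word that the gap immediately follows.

6

Underlying clause: The supervisor did lend which report to Maria.
'which report' functions as the direct object of 'lend'. Wh-movement fronts it, leaving a gap right after 'lend':
Which report did the supervisor lend ___ to Maria?
'lend' is word 6.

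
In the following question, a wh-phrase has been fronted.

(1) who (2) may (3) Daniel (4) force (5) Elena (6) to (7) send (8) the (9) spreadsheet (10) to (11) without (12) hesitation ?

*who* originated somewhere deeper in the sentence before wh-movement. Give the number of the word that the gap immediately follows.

Pre-movement form: Daniel may force Elena to send the spreadsheet to who without hesitation.
The filler 'who' is interpreted as the object of the preposition 'to' (recipient of 'send'). Wh-movement fronts it, leaving a gap right after 'to':
Who may Daniel force Elena to send the spreadsheet to ___ without hesitation?
'to' is word 10.

10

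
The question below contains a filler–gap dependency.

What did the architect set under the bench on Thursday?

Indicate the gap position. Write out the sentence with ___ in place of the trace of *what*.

What did the architect set ___ under the bench on Thursday?

Pre-movement form: The architect did set what under the bench on Thursday.
'what' functions as the direct object of 'set'. The gap is right after 'set'.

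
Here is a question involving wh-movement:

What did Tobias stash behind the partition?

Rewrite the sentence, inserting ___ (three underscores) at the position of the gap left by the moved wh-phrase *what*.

Pre-movement form: Tobias did stash what behind the partition.
'what' is the direct object of 'stash'. The gap is right after 'stash'.

What did Tobias stash ___ behind the partition?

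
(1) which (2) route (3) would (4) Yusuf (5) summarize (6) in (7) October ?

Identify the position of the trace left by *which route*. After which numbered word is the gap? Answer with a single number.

Underlying clause: Yusuf would summarize which route in October.
'which route' is the direct object of 'summarize'. Wh-movement fronts it, leaving a gap right after 'summarize':
Which route would Yusuf summarize ___ in October?
'summarize' is word 5.

5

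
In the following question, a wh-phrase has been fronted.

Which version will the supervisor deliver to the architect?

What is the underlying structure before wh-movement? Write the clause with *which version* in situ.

'which version' is the direct object of 'deliver'. It moves to the left edge, and the trace sits right after 'deliver':
Which version will the supervisor deliver ___ to the architect?

The supervisor will deliver which version to the architect.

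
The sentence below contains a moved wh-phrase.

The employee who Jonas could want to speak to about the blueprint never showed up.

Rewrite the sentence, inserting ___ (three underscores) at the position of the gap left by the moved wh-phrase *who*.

'who' functions as the object of the preposition 'to'. The gap is right after 'to'.

The employee who Jonas could want to speak to ___ about the blueprint never showed up.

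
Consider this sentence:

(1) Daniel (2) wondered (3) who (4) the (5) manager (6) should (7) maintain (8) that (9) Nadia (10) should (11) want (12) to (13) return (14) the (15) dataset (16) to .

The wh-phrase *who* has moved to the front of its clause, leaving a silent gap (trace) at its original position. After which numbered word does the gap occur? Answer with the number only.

16

In situ: The manager should maintain that Nadia should want to return the dataset to who.
'who' functions as the object of the preposition 'to' (recipient of 'return'). It moves to the left edge, and the trace sits right after 'to':
Daniel wondered who the manager should maintain that Nadia should want to return the dataset to ___.
'to' is word 16.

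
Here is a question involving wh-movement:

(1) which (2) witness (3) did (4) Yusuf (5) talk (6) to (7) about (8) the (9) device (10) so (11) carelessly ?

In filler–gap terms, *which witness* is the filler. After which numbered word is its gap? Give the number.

6

Pre-movement form: Yusuf did talk to which witness about the device so carelessly.
The filler 'which witness' is interpreted as the object of the preposition 'to'. It moves to the left edge, and the trace sits right after 'to':
Which witness did Yusuf talk to ___ about the device so carelessly?
'to' is word 6.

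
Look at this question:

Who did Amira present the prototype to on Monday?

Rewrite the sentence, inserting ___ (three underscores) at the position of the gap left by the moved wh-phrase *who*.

Pre-movement form: Amira did present the prototype to who on Monday.
'who' is the object of the preposition 'to' (recipient of 'present'). The gap is right after 'to'.

Who did Amira present the prototype to ___ on Monday?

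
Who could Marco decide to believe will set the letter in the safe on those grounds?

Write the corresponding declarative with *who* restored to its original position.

Marco could decide to believe who will set the letter in the safe on those grounds.

'who' functions as the subject of the clause embedded under 'believe'. It moves to the left edge, and the trace sits right after 'believe':
Who could Marco decide to believe ___ will set the letter in the safe on those grounds?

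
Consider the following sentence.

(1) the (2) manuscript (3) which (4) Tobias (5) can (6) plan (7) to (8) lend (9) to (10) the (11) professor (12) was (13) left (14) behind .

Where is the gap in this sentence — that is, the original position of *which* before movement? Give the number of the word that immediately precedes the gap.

8

The filler 'which' is interpreted as the direct object of 'lend'. Wh-movement fronts it, leaving a gap right after 'lend':
The manuscript which Tobias can plan to lend ___ to the professor was left behind.
'lend' is word 8.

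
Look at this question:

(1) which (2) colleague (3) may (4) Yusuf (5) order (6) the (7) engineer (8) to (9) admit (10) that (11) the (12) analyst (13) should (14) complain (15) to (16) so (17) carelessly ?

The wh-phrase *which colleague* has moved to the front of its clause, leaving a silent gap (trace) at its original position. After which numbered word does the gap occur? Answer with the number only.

Underlying clause: Yusuf may order the engineer to admit that the analyst should complain to which colleague so carelessly.
The filler 'which colleague' is interpreted as the object of the preposition 'to'. It moves to the left edge, and the trace sits right after 'to':
Which colleague may Yusuf order the engineer to admit that the analyst should complain to ___ so carelessly?
'to' is word 15.

15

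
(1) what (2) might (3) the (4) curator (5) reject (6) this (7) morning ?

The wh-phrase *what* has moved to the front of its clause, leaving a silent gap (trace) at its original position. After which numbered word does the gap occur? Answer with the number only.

Underlying clause: The curator might reject what this morning.
The filler 'what' is interpreted as the direct object of 'reject'. It moves to the left edge, and the trace sits right after 'reject':
What might the curator reject ___ this morning?
'reject' is word 5.

5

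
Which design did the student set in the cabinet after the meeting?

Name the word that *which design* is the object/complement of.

set

Before movement: The student did set which design in the cabinet after the meeting.
The filler 'which design' is interpreted as the direct object of 'set'. Fronting leaves a gap immediately after 'set':
Which design did the student set ___ in the cabinet after the meeting?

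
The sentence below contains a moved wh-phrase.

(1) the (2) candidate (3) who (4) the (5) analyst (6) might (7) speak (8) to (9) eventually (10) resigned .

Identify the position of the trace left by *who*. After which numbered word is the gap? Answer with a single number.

'who' is the object of the preposition 'to'. Fronting leaves a gap immediately after 'to':
The candidate who the analyst might speak to ___ eventually resigned.
'to' is word 8.

8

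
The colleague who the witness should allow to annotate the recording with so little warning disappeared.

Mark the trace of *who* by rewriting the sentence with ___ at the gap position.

The filler 'who' is interpreted as the direct object of 'allow'. The gap is right after 'allow'.

The colleague who the witness should allow ___ to annotate the recording with so little warning disappeared.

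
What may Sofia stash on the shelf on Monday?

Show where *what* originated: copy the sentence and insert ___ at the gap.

What may Sofia stash ___ on the shelf on Monday?

Before movement: Sofia may stash what on the shelf on Monday.
The filler 'what' is interpreted as the direct object of 'stash'. The gap is right after 'stash'.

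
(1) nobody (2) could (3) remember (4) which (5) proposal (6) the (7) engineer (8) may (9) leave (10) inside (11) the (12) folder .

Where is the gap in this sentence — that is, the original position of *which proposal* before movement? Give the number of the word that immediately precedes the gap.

Pre-movement form: The engineer may leave which proposal inside the folder.
'which proposal' functions as the direct object of 'leave'. It moves to the left edge, and the trace sits right after 'leave':
Nobody could remember which proposal the engineer may leave ___ inside the folder.
'leave' is word 9.

9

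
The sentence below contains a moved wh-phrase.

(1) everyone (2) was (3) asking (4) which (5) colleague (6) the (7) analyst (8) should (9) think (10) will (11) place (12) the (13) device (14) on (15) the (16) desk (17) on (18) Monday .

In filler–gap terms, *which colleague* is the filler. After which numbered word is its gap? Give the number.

Pre-movement form: The analyst should think which colleague will place the device on the desk on Monday.
'which colleague' is the subject of the clause embedded under 'think'. It moves to the left edge, and the trace sits right after 'think':
Everyone was asking which colleague the analyst should think ___ will place the device on the desk on Monday.
'think' is word 9.

9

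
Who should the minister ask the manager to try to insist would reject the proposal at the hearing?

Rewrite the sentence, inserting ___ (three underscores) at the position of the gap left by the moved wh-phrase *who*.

Pre-movement form: The minister should ask the manager to try to insist who would reject the proposal at the hearing.
'who' functions as the subject of the clause embedded under 'insist'. The gap is right after 'insist'.

Who should the minister ask the manager to try to insist ___ would reject the proposal at the hearing?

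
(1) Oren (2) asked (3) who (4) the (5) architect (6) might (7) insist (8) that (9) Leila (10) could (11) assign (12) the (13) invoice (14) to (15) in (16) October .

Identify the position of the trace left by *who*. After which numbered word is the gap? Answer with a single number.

14

In situ: The architect might insist that Leila could assign the invoice to who in October.
'who' functions as the object of the preposition 'to' (recipient of 'assign'). Fronting leaves a gap immediately after 'to':
Oren asked who the architect might insist that Leila could assign the invoice to ___ in October.
'to' is word 14.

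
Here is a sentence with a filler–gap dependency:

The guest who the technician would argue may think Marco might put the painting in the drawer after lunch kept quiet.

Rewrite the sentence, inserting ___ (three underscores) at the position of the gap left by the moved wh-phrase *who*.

'who' functions as the subject of the clause embedded under 'argue'. The gap is right after 'argue'.

The guest who the technician would argue ___ may think Marco might put the painting in the drawer after lunch kept quiet.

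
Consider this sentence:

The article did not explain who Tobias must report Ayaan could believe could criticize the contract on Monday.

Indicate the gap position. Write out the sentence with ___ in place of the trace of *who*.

Underlying clause: Tobias must report Ayaan could believe who could criticize the contract on Monday.
'who' is the subject of the clause embedded under 'believe'. The gap is right after 'believe'.

The article did not explain who Tobias must report Ayaan could believe ___ could criticize the contract on Monday.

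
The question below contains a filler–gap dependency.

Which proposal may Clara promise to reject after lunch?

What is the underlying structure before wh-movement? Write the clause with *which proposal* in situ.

The filler 'which proposal' is interpreted as the direct object of 'reject'. Fronting leaves a gap immediately after 'reject':
Which proposal may Clara promise to reject ___ after lunch?

Clara may promise to reject which proposal after lunch.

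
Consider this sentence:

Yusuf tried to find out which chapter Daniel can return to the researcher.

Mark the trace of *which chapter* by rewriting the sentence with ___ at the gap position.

Yusuf tried to find out which chapter Daniel can return ___ to the researcher.

In situ: Daniel can return which chapter to the researcher.
'which chapter' is the direct object of 'return'. The gap is right after 'return'.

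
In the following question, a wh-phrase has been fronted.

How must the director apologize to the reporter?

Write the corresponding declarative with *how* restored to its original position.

The director must apologize to the reporter how.

'how' is the manner adjunct. Wh-movement fronts it, leaving a gap right after 'reporter':
How must the director apologize to the reporter ___?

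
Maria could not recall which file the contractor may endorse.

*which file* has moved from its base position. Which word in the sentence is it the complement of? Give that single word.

endorse

In situ: The contractor may endorse which file.
The filler 'which file' is interpreted as the direct object of 'endorse'. Fronting leaves a gap immediately after 'endorse':
Maria could not recall which file the contractor may endorse ___.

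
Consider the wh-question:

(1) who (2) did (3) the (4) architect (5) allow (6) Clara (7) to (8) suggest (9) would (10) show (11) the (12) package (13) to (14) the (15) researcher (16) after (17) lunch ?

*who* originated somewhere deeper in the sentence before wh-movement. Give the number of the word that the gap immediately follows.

In situ: The architect did allow Clara to suggest who would show the package to the researcher after lunch.
The filler 'who' is interpreted as the subject of the clause embedded under 'suggest'. Fronting leaves a gap immediately after 'suggest':
Who did the architect allow Clara to suggest ___ would show the package to the researcher after lunch?
'suggest' is word 8.

8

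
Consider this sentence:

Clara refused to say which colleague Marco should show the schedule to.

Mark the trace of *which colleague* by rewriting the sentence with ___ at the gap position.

Clara refused to say which colleague Marco should show the schedule to ___.

Before movement: Marco should show the schedule to which colleague.
'which colleague' is the object of the preposition 'to' (recipient of 'show'). The gap is right after 'to'.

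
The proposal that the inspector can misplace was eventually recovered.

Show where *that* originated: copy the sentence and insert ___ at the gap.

The proposal that the inspector can misplace ___ was eventually recovered.

The filler 'that' is interpreted as the direct object of 'misplace'. The gap is right after 'misplace'.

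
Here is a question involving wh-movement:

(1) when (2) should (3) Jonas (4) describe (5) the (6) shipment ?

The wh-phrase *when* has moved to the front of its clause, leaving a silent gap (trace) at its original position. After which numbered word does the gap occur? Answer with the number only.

Before movement: Jonas should describe the shipment when.
The filler 'when' is interpreted as the temporal adjunct. Fronting leaves a gap immediately after 'shipment':
When should Jonas describe the shipment ___?
'shipment' is word 6.

6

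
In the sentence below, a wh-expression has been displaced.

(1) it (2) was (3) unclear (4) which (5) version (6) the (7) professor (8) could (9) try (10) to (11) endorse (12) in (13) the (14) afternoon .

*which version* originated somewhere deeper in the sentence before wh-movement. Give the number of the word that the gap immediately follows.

In situ: The professor could try to endorse which version in the afternoon.
The filler 'which version' is interpreted as the direct object of 'endorse'. Wh-movement fronts it, leaving a gap right after 'endorse':
It was unclear which version the professor could try to endorse ___ in the afternoon.
'endorse' is word 11.

11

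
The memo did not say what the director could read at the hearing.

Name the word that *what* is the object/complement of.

read

Underlying clause: The director could read what at the hearing.
'what' functions as the direct object of 'read'. Wh-movement fronts it, leaving a gap right after 'read':
The memo did not say what the director could read ___ at the hearing.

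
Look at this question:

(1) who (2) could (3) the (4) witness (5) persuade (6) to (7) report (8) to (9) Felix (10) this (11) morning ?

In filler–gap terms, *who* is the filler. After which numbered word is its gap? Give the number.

5

Underlying clause: The witness could persuade who to report to Felix this morning.
The filler 'who' is interpreted as the direct object of 'persuade'. Fronting leaves a gap immediately after 'persuade':
Who could the witness persuade ___ to report to Felix this morning?
'persuade' is word 5.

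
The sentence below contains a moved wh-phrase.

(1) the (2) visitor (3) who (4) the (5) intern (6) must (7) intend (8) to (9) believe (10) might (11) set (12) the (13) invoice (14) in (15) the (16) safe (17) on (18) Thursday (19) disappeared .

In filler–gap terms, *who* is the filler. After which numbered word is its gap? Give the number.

9

'who' is the subject of the clause embedded under 'believe'. It moves to the left edge, and the trace sits right after 'believe':
The visitor who the intern must intend to believe ___ might set the invoice in the safe on Thursday disappeared.
'believe' is word 9.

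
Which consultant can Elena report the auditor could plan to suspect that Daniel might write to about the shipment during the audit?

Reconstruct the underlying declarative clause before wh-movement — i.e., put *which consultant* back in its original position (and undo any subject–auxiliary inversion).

Elena can report the auditor could plan to suspect that Daniel might write to which consultant about the shipment during the audit.

'which consultant' is the object of the preposition 'to'. It moves to the left edge, and the trace sits right after 'to':
Which consultant can Elena report the auditor could plan to suspect that Daniel might write to ___ about the shipment during the audit?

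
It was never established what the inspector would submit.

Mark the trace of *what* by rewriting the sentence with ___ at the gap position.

In situ: The inspector would submit what.
'what' functions as the direct object of 'submit'. The gap is right after 'submit'.

It was never established what the inspector would submit ___.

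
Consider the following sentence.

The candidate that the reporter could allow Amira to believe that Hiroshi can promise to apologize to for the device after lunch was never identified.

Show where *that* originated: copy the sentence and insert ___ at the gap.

The filler 'that' is interpreted as the object of the preposition 'to'. The gap is right after 'to'.

The candidate that the reporter could allow Amira to believe that Hiroshi can promise to apologize to ___ for the device after lunch was never identified.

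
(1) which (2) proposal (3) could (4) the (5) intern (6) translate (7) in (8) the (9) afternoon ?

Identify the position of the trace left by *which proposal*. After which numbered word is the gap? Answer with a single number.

6

In situ: The intern could translate which proposal in the afternoon.
'which proposal' is the direct object of 'translate'. It moves to the left edge, and the trace sits right after 'translate':
Which proposal could the intern translate ___ in the afternoon?
'translate' is word 6.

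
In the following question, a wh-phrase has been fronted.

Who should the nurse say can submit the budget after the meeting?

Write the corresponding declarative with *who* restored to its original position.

The nurse should say who can submit the budget after the meeting.

'who' functions as the subject of the clause embedded under 'say'. It moves to the left edge, and the trace sits right after 'say':
Who should the nurse say ___ can submit the budget after the meeting?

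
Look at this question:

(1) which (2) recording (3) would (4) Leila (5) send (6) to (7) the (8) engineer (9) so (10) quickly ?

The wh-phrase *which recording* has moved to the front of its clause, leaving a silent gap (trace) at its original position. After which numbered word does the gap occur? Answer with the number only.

5

Pre-movement form: Leila would send which recording to the engineer so quickly.
'which recording' functions as the direct object of 'send'. Wh-movement fronts it, leaving a gap right after 'send':
Which recording would Leila send ___ to the engineer so quickly?
'send' is word 5.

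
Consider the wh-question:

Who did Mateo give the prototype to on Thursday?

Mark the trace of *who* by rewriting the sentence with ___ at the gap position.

Who did Mateo give the prototype to ___ on Thursday?

Pre-movement form: Mateo did give the prototype to who on Thursday.
The filler 'who' is interpreted as the object of the preposition 'to' (recipient of 'give'). The gap is right after 'to'.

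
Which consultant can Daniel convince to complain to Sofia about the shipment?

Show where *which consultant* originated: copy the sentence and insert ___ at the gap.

Pre-movement form: Daniel can convince which consultant to complain to Sofia about the shipment.
'which consultant' functions as the direct object of 'convince'. The gap is right after 'convince'.

Which consultant can Daniel convince ___ to complain to Sofia about the shipment?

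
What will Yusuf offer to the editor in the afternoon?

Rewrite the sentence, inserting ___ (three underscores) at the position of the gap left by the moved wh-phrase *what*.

Underlying clause: Yusuf will offer what to the editor in the afternoon.
'what' is the direct object of 'offer'. The gap is right after 'offer'.

What will Yusuf offer ___ to the editor in the afternoon?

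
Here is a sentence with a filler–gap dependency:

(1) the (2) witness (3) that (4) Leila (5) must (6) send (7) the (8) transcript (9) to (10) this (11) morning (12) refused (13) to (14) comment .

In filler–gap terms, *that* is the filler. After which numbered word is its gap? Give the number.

'that' is the object of the preposition 'to' (recipient of 'send'). It moves to the left edge, and the trace sits right after 'to':
The witness that Leila must send the transcript to ___ this morning refused to comment.
'to' is word 9.

9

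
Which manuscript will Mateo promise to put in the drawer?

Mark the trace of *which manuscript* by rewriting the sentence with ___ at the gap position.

Which manuscript will Mateo promise to put ___ in the drawer?

Underlying clause: Mateo will promise to put which manuscript in the drawer.
The filler 'which manuscript' is interpreted as the direct object of 'put'. The gap is right after 'put'.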